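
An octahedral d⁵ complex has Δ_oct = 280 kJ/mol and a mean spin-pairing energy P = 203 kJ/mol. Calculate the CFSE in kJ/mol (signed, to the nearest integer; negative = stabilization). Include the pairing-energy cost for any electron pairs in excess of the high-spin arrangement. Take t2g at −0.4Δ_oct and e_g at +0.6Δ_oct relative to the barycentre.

With Δ_oct > P the complex is low-spin.
Configuration: t2g^5 e_g^0.
Orbital CFSE = -2.0Δ_oct = -2.0 × 280 = -560 kJ/mol.
Excess pairs vs high-spin: 2 − 0 = 2; pairing cost = +406 kJ/mol.
Net CFSE = -560 + 406 = -154 kJ/mol.

-154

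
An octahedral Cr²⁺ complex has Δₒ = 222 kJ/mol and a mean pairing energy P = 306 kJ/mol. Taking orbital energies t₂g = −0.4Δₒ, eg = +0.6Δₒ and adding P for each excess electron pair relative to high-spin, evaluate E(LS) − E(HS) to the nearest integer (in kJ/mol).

Cr²⁺: group 6, so d-count = 6 − 2 = 4.
In the high-spin limit (t₂g³ eg¹) the orbital term is -0.6Δₒ = -133 kJ/mol, with no excess pairing.
For low-spin the configuration is t₂g⁴ eg⁰: orbital energy -1.6 × 222 = -355 kJ/mol, and 1 additional pair relative to high-spin adds 306 kJ/mol, giving -49 kJ/mol.
The difference is -49 − (-133) = 84 kJ/mol, so high-spin lies lower.

84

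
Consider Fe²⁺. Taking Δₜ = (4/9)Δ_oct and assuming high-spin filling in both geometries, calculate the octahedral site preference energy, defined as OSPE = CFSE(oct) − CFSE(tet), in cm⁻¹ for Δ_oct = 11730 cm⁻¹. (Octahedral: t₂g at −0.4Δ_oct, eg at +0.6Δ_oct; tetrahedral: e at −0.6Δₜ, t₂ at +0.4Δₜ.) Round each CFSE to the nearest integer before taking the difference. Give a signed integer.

Fe sits in group 8; removing 2 electrons leaves Fe²⁺ with 8 − 2 = 6 d electrons.
Octahedral high-spin t₂g⁴ eg²: CFSE = -0.4 × 11730 = -4692 cm⁻¹.
Tetrahedral: e³ t₂³, CFSE = 3(−0.6) + 3(+0.4) = -0.6Δₜ = -0.6 × (4/9) × 11730 = -3128 cm⁻¹.
Subtracting, OSPE = -4692 − (-3128) = -1564 cm⁻¹.

-1564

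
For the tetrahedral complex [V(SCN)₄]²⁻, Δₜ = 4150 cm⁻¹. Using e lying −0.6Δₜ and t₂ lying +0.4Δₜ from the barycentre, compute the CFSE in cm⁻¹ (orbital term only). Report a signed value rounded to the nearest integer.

Each SCN⁻ contributes -1; 4 × (-1) = -4. With overall charge -2, V is in the +2 oxidation state.
Group 5 minus oxidation state +2 gives a d³ configuration for V²⁺.
With tetrahedral geometry the complex is necessarily high-spin.
Configuration: e² t₂¹.
Orbital CFSE = 2(-0.6) + 1(0.4) = -0.8Δₜ = -0.8 × 4150 = -3320 cm⁻¹.

-3320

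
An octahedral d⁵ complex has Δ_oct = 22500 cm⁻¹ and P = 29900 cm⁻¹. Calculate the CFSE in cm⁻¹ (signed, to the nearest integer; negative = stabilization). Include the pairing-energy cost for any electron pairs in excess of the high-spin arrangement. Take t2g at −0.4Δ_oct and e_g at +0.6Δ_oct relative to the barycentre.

Δ_oct < P, so pairing is avoided: the ground state is high-spin.
That gives t2g^3 e_g^2.
Orbital CFSE = 0.0Δ_oct = 0.0 × 22500 = 0 cm⁻¹.
High-spin has no excess pairs, so no pairing correction applies.

0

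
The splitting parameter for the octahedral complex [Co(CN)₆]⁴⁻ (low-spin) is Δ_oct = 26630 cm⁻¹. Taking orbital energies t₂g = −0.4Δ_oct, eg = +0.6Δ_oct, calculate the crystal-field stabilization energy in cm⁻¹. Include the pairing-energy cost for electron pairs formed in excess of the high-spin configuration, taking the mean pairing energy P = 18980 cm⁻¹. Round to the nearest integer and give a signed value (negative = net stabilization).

Each CN⁻ contributes -1; 6 × (-1) = -6. With overall charge -4, Co is in the +2 oxidation state.
Co is in group 9, so Co²⁺ is d⁷ (9 − 2 = 7).
The d⁷ electrons fill as t₂g⁶ eg¹.
CFSE(orbital) = 6×(-0.4Δ_oct) + 1×(0.6Δ_oct) = -1.8Δ_oct; with Δ_oct = 26630 cm⁻¹ that is -47934 cm⁻¹.
Pairing penalty: 3 pairs vs 2 in the high-spin reference → 1 extra × P = 18980 cm⁻¹.
Net CFSE = -47934 + 18980 = -28954 cm⁻¹.

-28954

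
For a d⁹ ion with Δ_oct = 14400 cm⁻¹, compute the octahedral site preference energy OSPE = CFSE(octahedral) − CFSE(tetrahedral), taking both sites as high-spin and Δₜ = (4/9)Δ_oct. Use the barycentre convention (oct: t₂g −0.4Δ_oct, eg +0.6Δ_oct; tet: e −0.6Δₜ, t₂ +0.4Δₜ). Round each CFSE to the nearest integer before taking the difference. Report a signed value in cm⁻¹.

Octahedral high-spin t2g^6 e_g^3: CFSE = -0.6 × 14400 = -8640 cm⁻¹.
Tetrahedral e^4 t2^5 gives -0.4Δₜ = -0.4 × (4/9) × 14400 = -2560 cm⁻¹.
OSPE = -8640 − (-2560) = -6080 cm⁻¹.

-6080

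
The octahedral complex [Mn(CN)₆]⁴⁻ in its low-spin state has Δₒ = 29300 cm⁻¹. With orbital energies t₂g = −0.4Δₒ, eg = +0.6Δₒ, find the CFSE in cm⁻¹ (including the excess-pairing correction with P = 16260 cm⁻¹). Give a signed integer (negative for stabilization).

-26080

Each CN⁻ contributes -1; 6 × (-1) = -6. With overall charge -4, Mn is in the +2 oxidation state.
Mn is in group 7, so Mn²⁺ is d⁵ (7 − 2 = 5).
Electron filling gives t₂g⁵ eg⁰.
Orbital CFSE = 5(-0.4) + 0(0.6) = -2.0Δₒ = -2.0 × 29300 = -58600 cm⁻¹.
High-spin d⁵ would be t₂g³ eg² with 0 pairs; low-spin has 2, so 2 excess pairs cost +2P = +32520 cm⁻¹.
Combining: -58600 + 32520 = -26080 cm⁻¹.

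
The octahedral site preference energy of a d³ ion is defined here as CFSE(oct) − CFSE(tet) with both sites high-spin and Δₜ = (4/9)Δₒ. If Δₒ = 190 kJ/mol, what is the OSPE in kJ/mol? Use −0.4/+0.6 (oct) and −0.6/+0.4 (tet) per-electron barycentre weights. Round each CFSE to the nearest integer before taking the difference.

Octahedral (high-spin): t₂g³ eg⁰, CFSE = 3(−0.4) + 0(+0.6) = -1.2Δₒ = -1.2 × 190 = -228 kJ/mol.
In a tetrahedral site the filling is e² t₂¹: CFSE(tet) = -0.8Δₜ = -0.8 × (4/9)(190) = -68 kJ/mol.
OSPE = CFSE(oct) − CFSE(tet) = -228 − (-68) = -160 kJ/mol.

-160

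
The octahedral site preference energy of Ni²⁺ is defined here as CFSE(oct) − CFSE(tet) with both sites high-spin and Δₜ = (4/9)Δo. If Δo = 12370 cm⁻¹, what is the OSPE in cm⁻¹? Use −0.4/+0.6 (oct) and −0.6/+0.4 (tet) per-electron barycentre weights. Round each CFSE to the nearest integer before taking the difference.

Ni sits in group 10; removing 2 electrons leaves Ni²⁺ with 10 − 2 = 8 d electrons.
Octahedral high-spin t₂g⁶ eg²: CFSE = -1.2 × 12370 = -14844 cm⁻¹.
Tetrahedral e⁴ t₂⁴ gives -0.8Δₜ = -0.8 × (4/9) × 12370 = -4398 cm⁻¹.
OSPE = CFSE(oct) − CFSE(tet) = -14844 − (-4398) = -10446 cm⁻¹.

-10446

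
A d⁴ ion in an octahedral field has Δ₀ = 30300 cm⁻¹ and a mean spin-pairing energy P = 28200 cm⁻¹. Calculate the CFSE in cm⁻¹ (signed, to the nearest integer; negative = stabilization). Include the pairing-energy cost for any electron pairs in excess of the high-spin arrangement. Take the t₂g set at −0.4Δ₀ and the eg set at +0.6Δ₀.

With Δ₀ > P the complex is low-spin.
That gives t₂g⁴ eg⁰.
Orbital CFSE = -1.6Δ₀ = -1.6 × 30300 = -48480 cm⁻¹.
Excess pairs vs high-spin: 1 − 0 = 1; pairing cost = +28200 cm⁻¹.
Net CFSE = -48480 + 28200 = -20280 cm⁻¹.

-20280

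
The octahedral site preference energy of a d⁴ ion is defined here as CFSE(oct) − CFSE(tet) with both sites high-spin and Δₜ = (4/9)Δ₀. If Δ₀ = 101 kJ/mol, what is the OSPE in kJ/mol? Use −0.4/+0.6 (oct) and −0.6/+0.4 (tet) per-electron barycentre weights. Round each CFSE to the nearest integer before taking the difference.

Octahedral (high-spin): t2g^3 e_g^1, CFSE = 3(−0.4) + 1(+0.6) = -0.6Δ₀ = -0.6 × 101 = -61 kJ/mol.
Tetrahedral e^2 t2^2 gives -0.4Δₜ = -0.4 × (4/9) × 101 = -18 kJ/mol.
OSPE = -61 − (-18) = -43 kJ/mol.

-43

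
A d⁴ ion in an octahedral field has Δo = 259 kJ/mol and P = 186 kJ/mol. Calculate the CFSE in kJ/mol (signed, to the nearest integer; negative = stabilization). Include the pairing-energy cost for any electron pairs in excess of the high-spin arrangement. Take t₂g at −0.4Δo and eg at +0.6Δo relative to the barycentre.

Since Δo = 259 kJ/mol > P = 186 kJ/mol, the complex adopts the low-spin configuration.
Configuration: t₂g⁴ eg⁰.
Orbital CFSE = -1.6Δo = -1.6 × 259 = -414 kJ/mol.
Excess pairs vs high-spin: 1 − 0 = 1; pairing cost = +186 kJ/mol.
Net CFSE = -414 + 186 = -228 kJ/mol.

-228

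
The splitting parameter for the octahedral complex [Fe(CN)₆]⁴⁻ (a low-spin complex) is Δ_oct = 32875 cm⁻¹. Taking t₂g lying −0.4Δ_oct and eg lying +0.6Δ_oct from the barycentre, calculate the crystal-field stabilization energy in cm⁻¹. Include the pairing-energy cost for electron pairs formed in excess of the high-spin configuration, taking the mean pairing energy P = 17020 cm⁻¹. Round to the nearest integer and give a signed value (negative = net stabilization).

Each CN⁻ contributes -1; 6 × (-1) = -6. With overall charge -4, Fe is in the +2 oxidation state.
Group 8 minus oxidation state +2 gives a d⁶ configuration for Fe²⁺.
The d⁶ electrons fill as t₂g⁶ eg⁰.
The orbital stabilization is -2.4Δ_oct = -2.4 × 32875 = -78900 cm⁻¹.
Relative to high-spin t₂g⁴ eg² (1 paired), the low-spin configuration has 2 additional pairs, contributing +2 × 17020 = +34040 cm⁻¹.
Net CFSE = -78900 + 34040 = -44860 cm⁻¹.

-44860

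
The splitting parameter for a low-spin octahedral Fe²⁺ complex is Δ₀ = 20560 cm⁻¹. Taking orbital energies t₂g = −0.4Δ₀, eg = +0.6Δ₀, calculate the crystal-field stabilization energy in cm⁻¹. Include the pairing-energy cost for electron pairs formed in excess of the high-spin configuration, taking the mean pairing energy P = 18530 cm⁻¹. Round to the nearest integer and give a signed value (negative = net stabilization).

Fe²⁺: group 8, so d-count = 8 − 2 = 6.
The d⁶ electrons fill as t₂g⁶ eg⁰.
The orbital stabilization is -2.4Δ₀ = -2.4 × 20560 = -49344 cm⁻¹.
Pairing penalty: 3 pairs vs 1 in the high-spin reference → 2 extra × P = 37060 cm⁻¹.
Combining: -49344 + 37060 = -12284 cm⁻¹.

-12284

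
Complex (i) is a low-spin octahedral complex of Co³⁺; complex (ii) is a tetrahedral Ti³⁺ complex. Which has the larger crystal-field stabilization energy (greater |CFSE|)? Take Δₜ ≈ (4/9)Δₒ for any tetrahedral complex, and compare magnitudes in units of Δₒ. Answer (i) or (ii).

(i)

(i): Co sits in group 9; removing 3 electrons leaves Co³⁺ with 9 − 3 = 6 d electrons; t₂g⁶ eg⁰, CFSE = -2.4Δₒ.
(ii): Ti is in group 4, so Ti³⁺ is d¹ (4 − 3 = 1); Tetrahedral splitting is small, so the complex is high-spin; e¹ t₂⁰, CFSE = -0.6Δₜ ≈ -0.27Δₒ.
So (i) has the larger |CFSE|.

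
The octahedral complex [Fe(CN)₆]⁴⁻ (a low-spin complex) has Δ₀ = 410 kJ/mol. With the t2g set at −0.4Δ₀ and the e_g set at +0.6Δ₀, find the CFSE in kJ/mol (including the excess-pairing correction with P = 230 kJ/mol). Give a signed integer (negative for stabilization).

Each CN⁻ contributes -1; 6 × (-1) = -6. With overall charge -4, Fe is in the +2 oxidation state.
Fe sits in group 8; removing 2 electrons leaves Fe²⁺ with 8 − 2 = 6 d electrons.
Electron filling gives t2g^6 e_g^0.
The orbital stabilization is -2.4Δ₀ = -2.4 × 410 = -984 kJ/mol.
Relative to high-spin t2g^4 e_g^2 (1 paired), the low-spin configuration has 2 additional pairs, contributing +2 × 230 = +460 kJ/mol.
Net CFSE = -984 + 460 = -524 kJ/mol.

-524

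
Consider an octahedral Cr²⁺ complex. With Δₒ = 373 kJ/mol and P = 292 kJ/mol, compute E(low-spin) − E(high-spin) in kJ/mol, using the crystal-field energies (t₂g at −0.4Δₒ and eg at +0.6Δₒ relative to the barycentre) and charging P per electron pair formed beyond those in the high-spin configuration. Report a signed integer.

Cr sits in group 6; removing 2 electrons leaves Cr²⁺ with 6 − 2 = 4 d electrons.
In the high-spin limit (t₂g³ eg¹) the orbital term is -0.6Δₒ = -224 kJ/mol, with no excess pairing.
Low-spin t₂g⁴ eg⁰ gives -1.6Δₒ = -597 kJ/mol, but forming 1 extra pair costs 1P = 292 kJ/mol, so E(LS) = -597 + 292 = -305 kJ/mol.
E(LS) − E(HS) = -305 − (-224) = -81 kJ/mol.

-81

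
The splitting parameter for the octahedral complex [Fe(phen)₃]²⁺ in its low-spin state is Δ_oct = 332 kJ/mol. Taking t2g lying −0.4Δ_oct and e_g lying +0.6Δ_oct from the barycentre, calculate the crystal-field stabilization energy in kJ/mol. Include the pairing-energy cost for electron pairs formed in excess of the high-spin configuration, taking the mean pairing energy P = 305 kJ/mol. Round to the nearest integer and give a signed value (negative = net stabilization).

phen is neutral, so the +2 overall charge sits on Fe: oxidation state +2.
Fe is in group 8, so Fe²⁺ is d⁶ (8 − 2 = 6).
The d⁶ electrons fill as t2g^6 e_g^0.
CFSE(orbital) = 6×(-0.4Δ_oct) + 0×(0.6Δ_oct) = -2.4Δ_oct; with Δ_oct = 332 kJ/mol that is -797 kJ/mol.
Relative to high-spin t2g^4 e_g^2 (1 paired), the low-spin configuration has 2 additional pairs, contributing +2 × 305 = +610 kJ/mol.
Overall CFSE = -797 + 610 = -187 kJ/mol.

-187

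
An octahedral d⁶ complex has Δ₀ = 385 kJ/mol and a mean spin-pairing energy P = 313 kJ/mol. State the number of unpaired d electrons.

0

Since Δ₀ = 385 kJ/mol > P = 313 kJ/mol, the complex adopts the low-spin configuration.
Filling d⁶ accordingly: t2g^6 e_g^0.
Unpaired electrons: 0.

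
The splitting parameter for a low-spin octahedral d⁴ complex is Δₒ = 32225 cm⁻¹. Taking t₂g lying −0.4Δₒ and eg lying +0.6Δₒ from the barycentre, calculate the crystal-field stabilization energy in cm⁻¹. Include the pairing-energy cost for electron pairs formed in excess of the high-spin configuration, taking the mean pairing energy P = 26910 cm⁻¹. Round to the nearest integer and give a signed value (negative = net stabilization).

Electron filling gives t₂g⁴ eg⁰.
The orbital stabilization is -1.6Δₒ = -1.6 × 32225 = -51560 cm⁻¹.
Relative to high-spin t₂g³ eg¹ (0 paired), the low-spin configuration has 1 additional pair, contributing +1 × 26910 = +26910 cm⁻¹.
Net CFSE = -51560 + 26910 = -24650 cm⁻¹.

-24650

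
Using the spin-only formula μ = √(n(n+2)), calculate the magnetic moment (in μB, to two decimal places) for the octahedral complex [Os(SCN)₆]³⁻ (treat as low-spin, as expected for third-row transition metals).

Each SCN⁻ contributes -1; 6 × (-1) = -6. With overall charge -3, Os is in the +3 oxidation state.
Group 8 minus oxidation state +3 gives a d⁵ configuration for Os³⁺.
Configuration: t2g^5 e_g^0 → 1 unpaired electron.
μ(spin-only) = √[1(1+2)] = √3 ≈ 1.73 μB.

1.73 μB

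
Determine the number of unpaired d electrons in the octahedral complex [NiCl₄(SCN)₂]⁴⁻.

2

Ligand charges: 4×(-1) from Cl⁻ and 2×(-1) from SCN⁻ sum to -6; with overall charge -4, Ni is +2.
Ni sits in group 10; removing 2 electrons leaves Ni²⁺ with 10 − 2 = 8 d electrons.
Configuration: t₂g⁶ eg², giving 2 unpaired electrons.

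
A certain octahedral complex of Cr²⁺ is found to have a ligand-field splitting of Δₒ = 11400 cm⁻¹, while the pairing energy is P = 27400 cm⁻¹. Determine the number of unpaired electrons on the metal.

Cr²⁺: group 6, so d-count = 6 − 2 = 4.
Here Δₒ < P (11400 < 27400), so the high-spin state is favoured.
Configuration: t2g^3 e_g^1.
Unpaired electrons: 4.

4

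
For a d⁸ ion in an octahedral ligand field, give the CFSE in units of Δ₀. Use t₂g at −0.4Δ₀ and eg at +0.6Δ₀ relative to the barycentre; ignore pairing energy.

-1.2 Δ₀

Configuration: t₂g⁶ eg².
CFSE = 6(-0.4Δ₀) + 2(0.6Δ₀) = -2.4Δ₀ + 1.2Δ₀ = -1.2Δ₀.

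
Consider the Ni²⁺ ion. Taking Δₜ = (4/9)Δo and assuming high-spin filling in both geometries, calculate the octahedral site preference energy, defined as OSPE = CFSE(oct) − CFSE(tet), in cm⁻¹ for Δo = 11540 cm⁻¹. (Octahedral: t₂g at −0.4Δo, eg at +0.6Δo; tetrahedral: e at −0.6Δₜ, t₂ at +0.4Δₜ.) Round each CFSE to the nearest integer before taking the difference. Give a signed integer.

Group 10 minus oxidation state +2 gives a d⁸ configuration for Ni²⁺.
In an octahedral site d⁸ (HS) is t₂g⁶ eg², giving CFSE(oct) = -1.2Δo = -13848 cm⁻¹.
Tetrahedral: e⁴ t₂⁴, CFSE = 4(−0.6) + 4(+0.4) = -0.8Δₜ = -0.8 × (4/9) × 11540 = -4103 cm⁻¹.
OSPE = CFSE(oct) − CFSE(tet) = -13848 − (-4103) = -9745 cm⁻¹.

-9745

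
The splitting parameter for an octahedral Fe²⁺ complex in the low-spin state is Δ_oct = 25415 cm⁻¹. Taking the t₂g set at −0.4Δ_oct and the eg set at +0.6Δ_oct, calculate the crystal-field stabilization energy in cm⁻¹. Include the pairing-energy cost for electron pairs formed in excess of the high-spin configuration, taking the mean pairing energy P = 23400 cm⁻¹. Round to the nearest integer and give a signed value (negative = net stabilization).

Fe²⁺: group 8, so d-count = 8 − 2 = 6.
Configuration: t₂g⁶ eg⁰.
The orbital stabilization is -2.4Δ_oct = -2.4 × 25415 = -60996 cm⁻¹.
Pairing penalty: 3 pairs vs 1 in the high-spin reference → 2 extra × P = 46800 cm⁻¹.
Net CFSE = -60996 + 46800 = -14196 cm⁻¹.

-14196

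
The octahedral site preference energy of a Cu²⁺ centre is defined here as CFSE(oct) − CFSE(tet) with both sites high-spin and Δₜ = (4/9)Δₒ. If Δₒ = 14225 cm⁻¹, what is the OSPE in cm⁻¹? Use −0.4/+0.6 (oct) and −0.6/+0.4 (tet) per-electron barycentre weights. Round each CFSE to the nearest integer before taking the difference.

-6006

Cu²⁺: group 11, so d-count = 11 − 2 = 9.
In an octahedral site d⁹ (HS) is t₂g⁶ eg³, giving CFSE(oct) = -0.6Δₒ = -8535 cm⁻¹.
Tetrahedral e⁴ t₂⁵ gives -0.4Δₜ = -0.4 × (4/9) × 14225 = -2529 cm⁻¹.
OSPE = CFSE(oct) − CFSE(tet) = -8535 − (-2529) = -6006 cm⁻¹.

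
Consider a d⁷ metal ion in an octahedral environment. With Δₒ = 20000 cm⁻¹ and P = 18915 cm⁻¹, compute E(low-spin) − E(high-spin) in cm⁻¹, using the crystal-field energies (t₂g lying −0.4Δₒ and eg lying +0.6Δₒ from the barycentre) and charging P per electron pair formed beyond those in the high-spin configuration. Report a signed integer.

High-spin d⁷ fills as t₂g⁵ eg² with CFSE 5(−0.4) + 2(+0.6) = -0.8Δₒ = -16000 cm⁻¹.
Low-spin t₂g⁶ eg¹ gives -1.8Δₒ = -36000 cm⁻¹, but forming 1 extra pair costs 1P = 18915 cm⁻¹, so E(LS) = -36000 + 18915 = -17085 cm⁻¹.
E(LS) − E(HS) = -17085 − (-16000) = -1085 cm⁻¹.

-1085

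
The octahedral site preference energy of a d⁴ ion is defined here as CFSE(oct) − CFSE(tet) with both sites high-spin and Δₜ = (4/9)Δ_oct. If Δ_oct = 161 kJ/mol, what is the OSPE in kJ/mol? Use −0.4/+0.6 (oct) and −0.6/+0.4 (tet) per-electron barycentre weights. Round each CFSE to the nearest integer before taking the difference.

-68

Octahedral (high-spin): t₂g³ eg¹, CFSE = 3(−0.4) + 1(+0.6) = -0.6Δ_oct = -0.6 × 161 = -97 kJ/mol.
Tetrahedral e² t₂² gives -0.4Δₜ = -0.4 × (4/9) × 161 = -29 kJ/mol.
OSPE = -97 − (-29) = -68 kJ/mol.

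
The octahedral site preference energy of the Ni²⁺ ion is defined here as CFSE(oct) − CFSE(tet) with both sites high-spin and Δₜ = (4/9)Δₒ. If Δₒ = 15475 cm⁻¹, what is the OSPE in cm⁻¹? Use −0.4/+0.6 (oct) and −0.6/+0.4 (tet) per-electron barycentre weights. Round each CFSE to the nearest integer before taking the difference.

-13068

Ni²⁺: group 10, so d-count = 10 − 2 = 8.
Octahedral (high-spin): t₂g⁶ eg², CFSE = 6(−0.4) + 2(+0.6) = -1.2Δₒ = -1.2 × 15475 = -18570 cm⁻¹.
Tetrahedral: e⁴ t₂⁴, CFSE = 4(−0.6) + 4(+0.4) = -0.8Δₜ = -0.8 × (4/9) × 15475 = -5502 cm⁻¹.
OSPE = -18570 − (-5502) = -13068 cm⁻¹.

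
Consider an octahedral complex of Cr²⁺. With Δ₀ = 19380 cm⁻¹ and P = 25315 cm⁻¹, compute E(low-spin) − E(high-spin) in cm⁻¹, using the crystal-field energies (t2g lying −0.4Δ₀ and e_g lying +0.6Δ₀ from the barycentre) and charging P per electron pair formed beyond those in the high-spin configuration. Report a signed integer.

5935

Cr sits in group 6; removing 2 electrons leaves Cr²⁺ with 6 − 2 = 4 d electrons.
High-spin d⁴ fills as t2g^3 e_g^1 with CFSE 3(−0.4) + 1(+0.6) = -0.6Δ₀ = -11628 cm⁻¹.
Low-spin t2g^4 e_g^0 gives -1.6Δ₀ = -31008 cm⁻¹, but forming 1 extra pair costs 1P = 25315 cm⁻¹, so E(LS) = -31008 + 25315 = -5693 cm⁻¹.
E(LS) − E(HS) = -5693 − (-11628) = 5935 cm⁻¹.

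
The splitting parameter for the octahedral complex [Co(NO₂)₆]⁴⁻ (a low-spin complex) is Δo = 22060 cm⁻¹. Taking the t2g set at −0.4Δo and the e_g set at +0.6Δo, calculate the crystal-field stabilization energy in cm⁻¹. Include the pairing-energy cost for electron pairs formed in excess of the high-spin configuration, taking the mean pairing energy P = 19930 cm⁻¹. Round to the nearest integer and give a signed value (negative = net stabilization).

-19778

Each NO₂⁻ contributes -1; 6 × (-1) = -6. With overall charge -4, Co is in the +2 oxidation state.
Co is in group 9, so Co²⁺ is d⁷ (9 − 2 = 7).
Electron filling gives t2g^6 e_g^1.
CFSE(orbital) = 6×(-0.4Δo) + 1×(0.6Δo) = -1.8Δo; with Δo = 22060 cm⁻¹ that is -39708 cm⁻¹.
High-spin d⁷ would be t2g^5 e_g^2 with 2 pairs; low-spin has 3, so 1 excess pair costs +1P = +19930 cm⁻¹.
Overall CFSE = -39708 + 19930 = -19778 cm⁻¹.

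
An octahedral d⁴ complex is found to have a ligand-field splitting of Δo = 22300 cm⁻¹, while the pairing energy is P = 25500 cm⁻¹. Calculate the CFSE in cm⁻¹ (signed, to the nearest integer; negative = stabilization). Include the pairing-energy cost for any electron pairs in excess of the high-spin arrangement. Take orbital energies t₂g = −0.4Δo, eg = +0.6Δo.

-13380

With Δo < P the complex is high-spin.
That gives t₂g³ eg¹.
Orbital CFSE = -0.6Δo = -0.6 × 22300 = -13380 cm⁻¹.
High-spin has no excess pairs, so no pairing correction applies.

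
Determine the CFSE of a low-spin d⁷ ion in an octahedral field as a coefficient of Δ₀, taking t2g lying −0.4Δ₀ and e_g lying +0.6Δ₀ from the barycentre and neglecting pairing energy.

Configuration: t2g^6 e_g^1.
CFSE = 6(-0.4Δ₀) + 1(0.6Δ₀) = -2.4Δ₀ + 0.6Δ₀ = -1.8Δ₀.

-1.8 Δ₀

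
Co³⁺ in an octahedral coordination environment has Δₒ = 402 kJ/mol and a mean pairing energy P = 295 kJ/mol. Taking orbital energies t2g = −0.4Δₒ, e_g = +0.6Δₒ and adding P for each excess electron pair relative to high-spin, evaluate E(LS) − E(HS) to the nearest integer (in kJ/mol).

-214

Co³⁺: group 9, so d-count = 9 − 3 = 6.
High-spin d⁶ fills as t2g^4 e_g^2 with CFSE 4(−0.4) + 2(+0.6) = -0.4Δₒ = -161 kJ/mol.
Low-spin: t2g^6 e_g^0, orbital CFSE = -2.4Δₒ = -965 kJ/mol; plus 2 excess pairs × P = +590 kJ/mol; total -375 kJ/mol.
The difference is -375 − (-161) = -214 kJ/mol, so low-spin lies lower.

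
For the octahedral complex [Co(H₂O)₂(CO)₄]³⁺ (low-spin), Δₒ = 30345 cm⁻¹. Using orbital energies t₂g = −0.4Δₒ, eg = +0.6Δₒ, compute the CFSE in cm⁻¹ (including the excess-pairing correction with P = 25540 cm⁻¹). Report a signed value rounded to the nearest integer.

Ligand charges: 2×(+0) from H₂O and 4×(+0) from CO sum to +0; with overall charge +3, Co is +3.
Co³⁺: group 9, so d-count = 9 − 3 = 6.
Configuration: t₂g⁶ eg⁰.
CFSE(orbital) = 6×(-0.4Δₒ) + 0×(0.6Δₒ) = -2.4Δₒ; with Δₒ = 30345 cm⁻¹ that is -72828 cm⁻¹.
High-spin d⁶ would be t₂g⁴ eg² with 1 pair; low-spin has 3, so 2 excess pairs cost +2P = +51080 cm⁻¹.
Combining: -72828 + 51080 = -21748 cm⁻¹.

-21748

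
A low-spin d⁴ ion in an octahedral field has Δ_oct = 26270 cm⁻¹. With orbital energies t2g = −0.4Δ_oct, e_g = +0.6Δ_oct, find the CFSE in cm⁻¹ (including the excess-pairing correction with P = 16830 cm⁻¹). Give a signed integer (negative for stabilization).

-25202

Configuration: t2g^4 e_g^0.
CFSE(orbital) = 4×(-0.4Δ_oct) + 0×(0.6Δ_oct) = -1.6Δ_oct; with Δ_oct = 26270 cm⁻¹ that is -42032 cm⁻¹.
High-spin d⁴ would be t2g^3 e_g^1 with 0 pairs; low-spin has 1, so 1 excess pair costs +1P = +16830 cm⁻¹.
Net CFSE = -42032 + 16830 = -25202 cm⁻¹.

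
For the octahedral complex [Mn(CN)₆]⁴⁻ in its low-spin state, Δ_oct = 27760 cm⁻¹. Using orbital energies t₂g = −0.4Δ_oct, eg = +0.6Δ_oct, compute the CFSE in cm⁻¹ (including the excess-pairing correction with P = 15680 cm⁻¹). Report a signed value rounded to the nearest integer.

Each CN⁻ contributes -1; 6 × (-1) = -6. With overall charge -4, Mn is in the +2 oxidation state.
Mn sits in group 7; removing 2 electrons leaves Mn²⁺ with 7 − 2 = 5 d electrons.
Electron filling gives t₂g⁵ eg⁰.
Orbital CFSE = 5(-0.4) + 0(0.6) = -2.0Δ_oct = -2.0 × 27760 = -55520 cm⁻¹.
Pairing penalty: 2 pairs vs 0 in the high-spin reference → 2 extra × P = 31360 cm⁻¹.
Net CFSE = -55520 + 31360 = -24160 cm⁻¹.

-24160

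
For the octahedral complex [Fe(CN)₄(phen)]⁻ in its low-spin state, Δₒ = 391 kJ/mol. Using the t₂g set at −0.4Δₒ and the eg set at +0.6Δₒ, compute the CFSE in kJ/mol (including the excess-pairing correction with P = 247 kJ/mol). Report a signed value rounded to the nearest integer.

-288

Ligand charges: 4×(-1) from CN⁻ and 1×(+0) from phen sum to -4; with overall charge -1, Fe is +3.
Fe³⁺: group 8, so d-count = 8 − 3 = 5.
Configuration: t₂g⁵ eg⁰.
CFSE(orbital) = 5×(-0.4Δₒ) + 0×(0.6Δₒ) = -2.0Δₒ; with Δₒ = 391 kJ/mol that is -782 kJ/mol.
High-spin d⁵ would be t₂g³ eg² with 0 pairs; low-spin has 2, so 2 excess pairs cost +2P = +494 kJ/mol.
Overall CFSE = -782 + 494 = -288 kJ/mol.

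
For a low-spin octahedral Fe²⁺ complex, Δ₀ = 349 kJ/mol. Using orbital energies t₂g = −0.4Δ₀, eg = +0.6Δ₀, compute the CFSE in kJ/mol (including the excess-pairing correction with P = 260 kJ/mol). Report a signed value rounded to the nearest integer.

Fe²⁺: group 8, so d-count = 8 − 2 = 6.
Configuration: t₂g⁶ eg⁰.
Orbital CFSE = 6(-0.4) + 0(0.6) = -2.4Δ₀ = -2.4 × 349 = -838 kJ/mol.
Relative to high-spin t₂g⁴ eg² (1 paired), the low-spin configuration has 2 additional pairs, contributing +2 × 260 = +520 kJ/mol.
Net CFSE = -838 + 520 = -318 kJ/mol.

-318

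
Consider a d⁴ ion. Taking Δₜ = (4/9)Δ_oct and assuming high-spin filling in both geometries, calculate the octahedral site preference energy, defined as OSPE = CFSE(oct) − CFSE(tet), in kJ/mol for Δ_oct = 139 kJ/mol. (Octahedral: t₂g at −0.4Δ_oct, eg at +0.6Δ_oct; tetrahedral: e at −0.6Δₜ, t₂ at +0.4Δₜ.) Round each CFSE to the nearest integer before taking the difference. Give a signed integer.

Octahedral high-spin t2g^3 e_g^1: CFSE = -0.6 × 139 = -83 kJ/mol.
Tetrahedral e^2 t2^2 gives -0.4Δₜ = -0.4 × (4/9) × 139 = -25 kJ/mol.
OSPE = -83 − (-25) = -58 kJ/mol.

-58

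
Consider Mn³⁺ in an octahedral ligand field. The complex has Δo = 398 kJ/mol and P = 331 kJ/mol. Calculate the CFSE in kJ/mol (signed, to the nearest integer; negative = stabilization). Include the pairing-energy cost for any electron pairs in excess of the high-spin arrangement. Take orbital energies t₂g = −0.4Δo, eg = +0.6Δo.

Group 7 minus oxidation state +3 gives a d⁴ configuration for Mn³⁺.
Δo > P, so pairing is preferred: the ground state is low-spin.
Configuration: t₂g⁴ eg⁰.
Orbital CFSE = -1.6Δo = -1.6 × 398 = -637 kJ/mol.
Excess pairs vs high-spin: 1 − 0 = 1; pairing cost = +331 kJ/mol.
Net CFSE = -637 + 331 = -306 kJ/mol.

-306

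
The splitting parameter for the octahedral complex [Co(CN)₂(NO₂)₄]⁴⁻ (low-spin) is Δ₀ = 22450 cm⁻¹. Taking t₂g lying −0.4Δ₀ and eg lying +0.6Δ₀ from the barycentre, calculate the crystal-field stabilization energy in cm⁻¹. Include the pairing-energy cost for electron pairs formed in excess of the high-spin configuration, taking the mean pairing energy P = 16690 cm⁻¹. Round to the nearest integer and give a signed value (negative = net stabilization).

Ligand charges: 2×(-1) from CN⁻ and 4×(-1) from NO₂⁻ sum to -6; with overall charge -4, Co is +2.
Co is in group 9, so Co²⁺ is d⁷ (9 − 2 = 7).
Configuration: t₂g⁶ eg¹.
CFSE(orbital) = 6×(-0.4Δ₀) + 1×(0.6Δ₀) = -1.8Δ₀; with Δ₀ = 22450 cm⁻¹ that is -40410 cm⁻¹.
High-spin d⁷ would be t₂g⁵ eg² with 2 pairs; low-spin has 3, so 1 excess pair costs +1P = +16690 cm⁻¹.
Combining: -40410 + 16690 = -23720 cm⁻¹.

-23720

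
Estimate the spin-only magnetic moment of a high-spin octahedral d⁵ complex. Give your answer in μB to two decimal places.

Configuration: t2g^3 e_g^2 → 5 unpaired electrons.
μ(spin-only) = √[5(5+2)] = √35 ≈ 5.92 μB.

5.92 μB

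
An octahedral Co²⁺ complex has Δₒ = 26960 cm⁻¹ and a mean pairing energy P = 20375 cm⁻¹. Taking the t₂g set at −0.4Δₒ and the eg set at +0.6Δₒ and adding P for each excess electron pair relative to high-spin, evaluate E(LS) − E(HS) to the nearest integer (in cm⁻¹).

Group 9 minus oxidation state +2 gives a d⁷ configuration for Co²⁺.
High-spin d⁷ fills as t₂g⁵ eg² with CFSE 5(−0.4) + 2(+0.6) = -0.8Δₒ = -21568 cm⁻¹.
Low-spin: t₂g⁶ eg¹, orbital CFSE = -1.8Δₒ = -48528 cm⁻¹; plus 1 excess pair × P = +20375 cm⁻¹; total -28153 cm⁻¹.
Thus E(LS) − E(HS) = -6585 cm⁻¹.

-6585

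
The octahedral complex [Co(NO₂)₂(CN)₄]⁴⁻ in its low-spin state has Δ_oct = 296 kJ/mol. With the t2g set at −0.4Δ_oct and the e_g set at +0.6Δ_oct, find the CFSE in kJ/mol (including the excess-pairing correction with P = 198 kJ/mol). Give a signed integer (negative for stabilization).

-335

Ligand charges: 2×(-1) from NO₂⁻ and 4×(-1) from CN⁻ sum to -6; with overall charge -4, Co is +2.
Group 9 minus oxidation state +2 gives a d⁷ configuration for Co²⁺.
The d⁷ electrons fill as t2g^6 e_g^1.
Orbital CFSE = 6(-0.4) + 1(0.6) = -1.8Δ_oct = -1.8 × 296 = -533 kJ/mol.
Relative to high-spin t2g^5 e_g^2 (2 paired), the low-spin configuration has 1 additional pair, contributing +1 × 198 = +198 kJ/mol.
Net CFSE = -533 + 198 = -335 kJ/mol.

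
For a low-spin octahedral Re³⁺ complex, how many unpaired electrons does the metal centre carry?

Re³⁺: group 7, so d-count = 7 − 3 = 4.
Configuration: t2g^4 e_g^0, giving 2 unpaired electrons.

2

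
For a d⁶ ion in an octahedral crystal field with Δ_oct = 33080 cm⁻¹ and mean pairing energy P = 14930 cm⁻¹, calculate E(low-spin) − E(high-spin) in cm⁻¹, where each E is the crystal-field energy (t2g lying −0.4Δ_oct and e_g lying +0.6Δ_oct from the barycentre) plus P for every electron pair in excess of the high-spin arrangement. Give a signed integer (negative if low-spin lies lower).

High-spin: t2g^4 e_g^2, CFSE = -0.4Δ_oct = -13232 cm⁻¹.
For low-spin the configuration is t2g^6 e_g^0: orbital energy -2.4 × 33080 = -79392 cm⁻¹, and 2 additional pairs relative to high-spin add 29860 cm⁻¹, giving -49532 cm⁻¹.
The difference is -49532 − (-13232) = -36300 cm⁻¹, so low-spin lies lower.

-36300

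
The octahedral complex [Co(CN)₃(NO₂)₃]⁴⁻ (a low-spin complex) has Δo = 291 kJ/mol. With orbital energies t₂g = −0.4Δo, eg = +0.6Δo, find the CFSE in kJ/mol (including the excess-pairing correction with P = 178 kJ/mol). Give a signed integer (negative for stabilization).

-346

Ligand charges: 3×(-1) from CN⁻ and 3×(-1) from NO₂⁻ sum to -6; with overall charge -4, Co is +2.
Co is in group 9, so Co²⁺ is d⁷ (9 − 2 = 7).
Configuration: t₂g⁶ eg¹.
Orbital CFSE = 6(-0.4) + 1(0.6) = -1.8Δo = -1.8 × 291 = -524 kJ/mol.
High-spin d⁷ would be t₂g⁵ eg² with 2 pairs; low-spin has 3, so 1 excess pair costs +1P = +178 kJ/mol.
Overall CFSE = -524 + 178 = -346 kJ/mol.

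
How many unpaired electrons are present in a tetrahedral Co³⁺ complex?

4

Co sits in group 9; removing 3 electrons leaves Co³⁺ with 9 − 3 = 6 d electrons.
Tetrahedral fields are weak (Δₜ ≈ 4/9 Δₒ), so electrons fill high-spin.
Configuration: e^3 t2^3, giving 4 unpaired electrons.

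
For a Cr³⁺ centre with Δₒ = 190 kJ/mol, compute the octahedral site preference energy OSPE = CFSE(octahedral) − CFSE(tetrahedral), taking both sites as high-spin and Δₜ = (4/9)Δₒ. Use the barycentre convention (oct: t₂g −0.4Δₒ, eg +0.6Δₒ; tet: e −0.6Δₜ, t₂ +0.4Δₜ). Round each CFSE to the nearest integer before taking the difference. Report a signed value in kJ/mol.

-160

Group 6 minus oxidation state +3 gives a d³ configuration for Cr³⁺.
In an octahedral site d³ (HS) is t2g^3 e_g^0, giving CFSE(oct) = -1.2Δₒ = -228 kJ/mol.
Tetrahedral: e^2 t2^1, CFSE = 2(−0.6) + 1(+0.4) = -0.8Δₜ = -0.8 × (4/9) × 190 = -68 kJ/mol.
Subtracting, OSPE = -228 − (-68) = -160 kJ/mol.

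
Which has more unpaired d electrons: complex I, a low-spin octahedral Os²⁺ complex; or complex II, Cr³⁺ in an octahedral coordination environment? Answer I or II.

I: Os is in group 8, so Os²⁺ is d⁶ (8 − 2 = 6); t2g^6 e_g^0 → 0 unpaired.
II: Cr is in group 6, so Cr³⁺ is d³ (6 − 3 = 3); t₂g³ eg⁰ → 3 unpaired.
So II has more unpaired electrons.

II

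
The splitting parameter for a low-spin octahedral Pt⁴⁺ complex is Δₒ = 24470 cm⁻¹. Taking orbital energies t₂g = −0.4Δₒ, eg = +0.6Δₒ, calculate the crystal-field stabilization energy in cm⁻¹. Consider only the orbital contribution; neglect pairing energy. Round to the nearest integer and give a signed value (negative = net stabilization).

-58728

Pt sits in group 10; removing 4 electrons leaves Pt⁴⁺ with 10 − 4 = 6 d electrons.
The d⁶ electrons fill as t₂g⁶ eg⁰.
CFSE(orbital) = 6×(-0.4Δₒ) + 0×(0.6Δₒ) = -2.4Δₒ; with Δₒ = 24470 cm⁻¹ that is -58728 cm⁻¹.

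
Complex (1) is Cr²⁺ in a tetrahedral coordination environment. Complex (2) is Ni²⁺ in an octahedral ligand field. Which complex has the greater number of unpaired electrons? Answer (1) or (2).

(1): Cr sits in group 6; removing 2 electrons leaves Cr²⁺ with 6 − 2 = 4 d electrons; With tetrahedral geometry the complex is necessarily high-spin; e^2 t2^2 → 4 unpaired.
(2): Ni is in group 10, so Ni²⁺ is d⁸ (10 − 2 = 8); t2g^6 e_g^2 → 2 unpaired.
So (1) has more unpaired electrons.

(1)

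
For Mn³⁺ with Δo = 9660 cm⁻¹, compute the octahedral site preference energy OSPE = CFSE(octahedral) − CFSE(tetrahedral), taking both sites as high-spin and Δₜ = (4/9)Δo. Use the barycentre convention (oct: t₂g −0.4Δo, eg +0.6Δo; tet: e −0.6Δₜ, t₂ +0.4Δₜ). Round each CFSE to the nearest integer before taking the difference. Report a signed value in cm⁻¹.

Mn sits in group 7; removing 3 electrons leaves Mn³⁺ with 7 − 3 = 4 d electrons.
In an octahedral site d⁴ (HS) is t₂g³ eg¹, giving CFSE(oct) = -0.6Δo = -5796 cm⁻¹.
Tetrahedral: e² t₂², CFSE = 2(−0.6) + 2(+0.4) = -0.4Δₜ = -0.4 × (4/9) × 9660 = -1717 cm⁻¹.
OSPE = -5796 − (-1717) = -4079 cm⁻¹.

-4079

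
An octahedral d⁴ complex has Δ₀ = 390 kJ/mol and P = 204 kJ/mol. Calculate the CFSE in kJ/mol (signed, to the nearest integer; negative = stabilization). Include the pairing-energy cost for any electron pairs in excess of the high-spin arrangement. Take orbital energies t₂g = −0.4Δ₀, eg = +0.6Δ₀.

With Δ₀ > P the complex is low-spin.
Filling d⁴ accordingly: t₂g⁴ eg⁰.
Orbital CFSE = -1.6Δ₀ = -1.6 × 390 = -624 kJ/mol.
Excess pairs vs high-spin: 1 − 0 = 1; pairing cost = +204 kJ/mol.
Net CFSE = -624 + 204 = -420 kJ/mol.

-420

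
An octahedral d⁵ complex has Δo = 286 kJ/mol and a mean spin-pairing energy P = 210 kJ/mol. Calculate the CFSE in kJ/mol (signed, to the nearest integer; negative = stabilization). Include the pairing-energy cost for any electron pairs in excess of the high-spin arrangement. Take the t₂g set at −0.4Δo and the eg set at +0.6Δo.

Δo > P, so pairing is preferred: the ground state is low-spin.
Configuration: t₂g⁵ eg⁰.
Orbital CFSE = -2.0Δo = -2.0 × 286 = -572 kJ/mol.
Excess pairs vs high-spin: 2 − 0 = 2; pairing cost = +420 kJ/mol.
Net CFSE = -572 + 420 = -152 kJ/mol.

-152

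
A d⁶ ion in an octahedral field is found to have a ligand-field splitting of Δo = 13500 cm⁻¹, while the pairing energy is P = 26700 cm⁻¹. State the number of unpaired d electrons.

With Δo < P the complex is high-spin.
Configuration: t₂g⁴ eg².
Unpaired electrons: 4.

4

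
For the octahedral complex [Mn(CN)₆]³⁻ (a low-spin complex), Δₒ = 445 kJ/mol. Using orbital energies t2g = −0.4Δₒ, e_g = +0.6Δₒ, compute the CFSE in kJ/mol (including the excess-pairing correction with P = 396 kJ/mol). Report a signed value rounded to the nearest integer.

Each CN⁻ contributes -1; 6 × (-1) = -6. With overall charge -3, Mn is in the +3 oxidation state.
Mn is in group 7, so Mn³⁺ is d⁴ (7 − 3 = 4).
The d⁴ electrons fill as t2g^4 e_g^0.
CFSE(orbital) = 4×(-0.4Δₒ) + 0×(0.6Δₒ) = -1.6Δₒ; with Δₒ = 445 kJ/mol that is -712 kJ/mol.
High-spin d⁴ would be t2g^3 e_g^1 with 0 pairs; low-spin has 1, so 1 excess pair costs +1P = +396 kJ/mol.
Overall CFSE = -712 + 396 = -316 kJ/mol.

-316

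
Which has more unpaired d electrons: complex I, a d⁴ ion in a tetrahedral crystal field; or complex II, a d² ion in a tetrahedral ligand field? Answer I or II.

I

I: Tetrahedral fields are weak (Δₜ ≈ 4/9 Δₒ), so electrons fill high-spin; e² t₂² → 4 unpaired.
II: Tetrahedral splitting is small, so the complex is high-spin; e² t₂⁰ → 2 unpaired.
So I has more unpaired electrons.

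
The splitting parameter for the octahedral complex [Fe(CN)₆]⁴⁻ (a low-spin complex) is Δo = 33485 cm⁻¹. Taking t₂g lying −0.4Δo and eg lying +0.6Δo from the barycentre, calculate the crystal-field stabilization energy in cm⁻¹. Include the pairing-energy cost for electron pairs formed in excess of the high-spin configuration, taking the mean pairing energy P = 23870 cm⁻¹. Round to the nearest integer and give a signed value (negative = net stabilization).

-32624

Each CN⁻ contributes -1; 6 × (-1) = -6. With overall charge -4, Fe is in the +2 oxidation state.
Fe is in group 8, so Fe²⁺ is d⁶ (8 − 2 = 6).
The d⁶ electrons fill as t₂g⁶ eg⁰.
The orbital stabilization is -2.4Δo = -2.4 × 33485 = -80364 cm⁻¹.
Relative to high-spin t₂g⁴ eg² (1 paired), the low-spin configuration has 2 additional pairs, contributing +2 × 23870 = +47740 cm⁻¹.
Overall CFSE = -80364 + 47740 = -32624 cm⁻¹.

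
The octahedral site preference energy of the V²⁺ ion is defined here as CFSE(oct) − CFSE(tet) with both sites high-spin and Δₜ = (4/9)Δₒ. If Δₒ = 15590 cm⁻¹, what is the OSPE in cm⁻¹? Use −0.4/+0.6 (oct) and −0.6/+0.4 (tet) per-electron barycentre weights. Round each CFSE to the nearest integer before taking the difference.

V²⁺: group 5, so d-count = 5 − 2 = 3.
Octahedral (high-spin): t₂g³ eg⁰, CFSE = 3(−0.4) + 0(+0.6) = -1.2Δₒ = -1.2 × 15590 = -18708 cm⁻¹.
Tetrahedral e² t₂¹ gives -0.8Δₜ = -0.8 × (4/9) × 15590 = -5543 cm⁻¹.
Subtracting, OSPE = -18708 − (-5543) = -13165 cm⁻¹.

-13165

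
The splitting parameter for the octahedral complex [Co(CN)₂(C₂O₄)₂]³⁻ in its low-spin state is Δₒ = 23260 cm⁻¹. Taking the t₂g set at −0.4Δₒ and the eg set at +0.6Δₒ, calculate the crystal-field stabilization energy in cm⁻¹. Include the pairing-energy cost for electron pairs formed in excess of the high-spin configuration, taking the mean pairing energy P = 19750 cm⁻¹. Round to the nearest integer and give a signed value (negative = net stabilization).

Ligand charges: 2×(-1) from CN⁻ and 2×(-2) from C₂O₄²⁻ sum to -6; with overall charge -3, Co is +3.
Co sits in group 9; removing 3 electrons leaves Co³⁺ with 9 − 3 = 6 d electrons.
Configuration: t₂g⁶ eg⁰.
Orbital CFSE = 6(-0.4) + 0(0.6) = -2.4Δₒ = -2.4 × 23260 = -55824 cm⁻¹.
Pairing penalty: 3 pairs vs 1 in the high-spin reference → 2 extra × P = 39500 cm⁻¹.
Overall CFSE = -55824 + 39500 = -16324 cm⁻¹.

-16324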